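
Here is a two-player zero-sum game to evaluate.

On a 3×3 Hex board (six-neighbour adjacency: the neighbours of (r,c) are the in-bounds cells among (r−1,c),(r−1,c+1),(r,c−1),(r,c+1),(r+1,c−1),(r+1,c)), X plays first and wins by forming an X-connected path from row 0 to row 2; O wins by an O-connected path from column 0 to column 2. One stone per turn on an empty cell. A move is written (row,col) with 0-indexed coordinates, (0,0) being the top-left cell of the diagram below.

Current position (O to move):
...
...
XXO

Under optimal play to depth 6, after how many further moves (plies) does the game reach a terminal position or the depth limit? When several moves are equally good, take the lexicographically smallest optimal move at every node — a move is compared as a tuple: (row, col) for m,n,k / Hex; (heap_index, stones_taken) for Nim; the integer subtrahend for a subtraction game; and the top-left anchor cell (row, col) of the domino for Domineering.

PV length from [.../.../XXO]: 4 plies

[.../.../XXO] O move#1: (0,0):-1/O../.../XXO*, (0,1):-1/.O./.../XXO, (0,2):-1/..O/.../XXO, (1,0):-1/.../O../XXO, (1,1):-1/.../.O./XXO, (1,2):-1/.../..O/XXO
[O../.../XXO] X move#2: (0,1):+1/OX./.../XXO*, (0,2):+1/O.X/.../XXO, (1,0):+1/O../X../XXO, (1,1):+1/O../.X./XXO, (1,2):+1/O../..X/XXO
[OX./.../XXO] O move#3: (0,2):-1/OXO/.../XXO*, (1,0):-1/OX./O../XXO, (1,1):-1/OX./.O./XXO, (1,2):-1/OX./..O/XXO
[OXO/.../XXO] X move#4: (1,0):+1/OXO/X../XXO*, (1,1):+1/OXO/.X./XXO, (1,2):+1/OXO/..X/XXO
[OXO/X../XXO] end (terminal -1, O#5); searched .../.../XXO to 6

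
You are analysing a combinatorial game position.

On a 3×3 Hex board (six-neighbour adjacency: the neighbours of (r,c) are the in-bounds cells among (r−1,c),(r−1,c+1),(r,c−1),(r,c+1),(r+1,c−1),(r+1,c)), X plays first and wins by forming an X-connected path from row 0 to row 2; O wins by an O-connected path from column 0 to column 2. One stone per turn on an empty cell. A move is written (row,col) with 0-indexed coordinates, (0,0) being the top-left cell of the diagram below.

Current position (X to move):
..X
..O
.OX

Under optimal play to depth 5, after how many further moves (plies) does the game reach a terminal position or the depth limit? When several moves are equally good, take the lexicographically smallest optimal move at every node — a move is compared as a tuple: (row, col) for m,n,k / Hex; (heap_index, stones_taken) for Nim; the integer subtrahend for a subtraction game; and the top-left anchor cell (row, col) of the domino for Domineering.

p1 X@[..X/..O/.OX]: (0,0)[X.X/..O/.OX]-1 (0,1)[.XX/..O/.OX]-1 (1,0)[..X/X.O/.OX]-1 (1,1)[..X/.XO/.OX]-1 (2,0)[..X/..O/XOX]+1*
p2 O@[..X/..O/XOX]: (0,0)[O.X/..O/XOX]-1* (0,1)[.OX/..O/XOX]-1 (1,0)[..X/O.O/XOX]-1 (1,1)[..X/.OO/XOX]-1
p3 X@[O.X/..O/XOX]: (0,1)[OXX/..O/XOX]+1* (1,0)[O.X/X.O/XOX]+1 (1,1)[O.X/.XO/XOX]+1
p4 O@[OXX/..O/XOX]: (1,0)[OXX/O.O/XOX]-1* (1,1)[OXX/.OO/XOX]-1
p5 X@[OXX/O.O/XOX]: (1,1)[OXX/OXO/XOX]+1*
p6 O@[OXX/OXO/XOX] terminal -1; root [..X/..O/.OX] d5

PV length from [..X/..O/.OX]: 5 plies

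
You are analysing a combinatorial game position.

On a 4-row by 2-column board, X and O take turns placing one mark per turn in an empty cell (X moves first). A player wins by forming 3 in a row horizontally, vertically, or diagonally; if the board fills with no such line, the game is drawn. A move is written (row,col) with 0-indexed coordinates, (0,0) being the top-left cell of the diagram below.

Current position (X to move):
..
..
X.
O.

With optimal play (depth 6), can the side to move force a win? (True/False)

ply 1, X at ../../X./O. | (0,0)=+0→X./../X./O.*; (0,1)=+0→.X/../X./O.; (1,0)=+0→../X./X./O.; (1,1)=+0→../.X/X./O.; (2,1)=+0→../../XX/O.; (3,1)=+0→../../X./OX
ply 2, O at X./../X./O. | (0,1)=-1→XO/../X./O.; (1,0)=+0→X./O./X./O.*; (1,1)=-1→X./.O/X./O.; (2,1)=-1→X./../XO/O.; (3,1)=-1→X./../X./OO
ply 3, X at X./O./X./O. | (0,1)=+0→XX/O./X./O.*; (1,1)=+0→X./OX/X./O.; (2,1)=+0→X./O./XX/O.; (3,1)=+0→X./O./X./OX
ply 4, O at XX/O./X./O. | (1,1)=+0→XX/OO/X./O.*; (2,1)=+0→XX/O./XO/O.; (3,1)=+0→XX/O./X./OO
ply 5, X at XX/OO/X./O. | (2,1)=+0→XX/OO/XX/O.*; (3,1)=+0→XX/OO/X./OX
ply 6, O at XX/OO/XX/O. | (3,1)=+0→XX/OO/XX/OO*
ply 7: XX/OO/XX/OO is terminal +0 (X); from ../../X./O. depth 6

X winning at [../../X./O.]: False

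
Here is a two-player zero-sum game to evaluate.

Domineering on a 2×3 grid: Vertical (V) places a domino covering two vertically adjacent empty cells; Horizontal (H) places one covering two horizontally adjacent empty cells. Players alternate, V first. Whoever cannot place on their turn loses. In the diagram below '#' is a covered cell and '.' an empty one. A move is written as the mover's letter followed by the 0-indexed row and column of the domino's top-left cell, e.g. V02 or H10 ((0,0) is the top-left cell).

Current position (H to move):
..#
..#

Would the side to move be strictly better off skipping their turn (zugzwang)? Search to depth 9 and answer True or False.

zugzwang(..#/..#, H) = False

ply 1, H at ..#/..# | H00=+1→###/..#*; H10=+1→..#/###
ply 2: ###/..# is terminal -1 (V); from ..#/..# depth 9
if H skipped the turn, V would face:
~ ply 1, V at ..#/..# | V00=+1→#.#/#.#*; V01=+1→.##/.##
~ ply 2: #.#/#.# is terminal -1 (H); from ..#/..# depth 9
compare (H): move=+1 vs pass=-1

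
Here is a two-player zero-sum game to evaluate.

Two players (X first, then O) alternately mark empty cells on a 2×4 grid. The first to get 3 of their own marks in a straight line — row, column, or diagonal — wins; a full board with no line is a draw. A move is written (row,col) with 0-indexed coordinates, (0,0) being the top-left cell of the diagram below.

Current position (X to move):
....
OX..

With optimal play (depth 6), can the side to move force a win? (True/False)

[..../OX..] X move#1: (0,0):+0/X.../OX..*, (0,1):+0/.X../OX.., (0,2):+0/..X./OX.., (0,3):+0/...X/OX.., (1,2):+0/..../OXX., (1,3):+0/..../OX.X
[X.../OX..] O move#2: (0,1):+0/XO../OX..*, (0,2):+0/X.O./OX.., (0,3):+0/X..O/OX.., (1,2):+0/X.../OXO., (1,3):+0/X.../OX.O
[XO../OX..] X move#3: (0,2):+0/XOX./OX..*, (0,3):+0/XO.X/OX.., (1,2):+0/XO../OXX., (1,3):+0/XO../OX.X
[XOX./OX..] O move#4: (0,3):+0/XOXO/OX..*, (1,2):+0/XOX./OXO., (1,3):+0/XOX./OX.O
[XOXO/OX..] X move#5: (1,2):+0/XOXO/OXX.*, (1,3):+0/XOXO/OX.X
[XOXO/OXX.] O move#6: (1,3):+0/XOXO/OXXO*
[XOXO/OXXO] end (terminal +0, X#7); searched ..../OX.. to 6

X winning at [..../OX..]: False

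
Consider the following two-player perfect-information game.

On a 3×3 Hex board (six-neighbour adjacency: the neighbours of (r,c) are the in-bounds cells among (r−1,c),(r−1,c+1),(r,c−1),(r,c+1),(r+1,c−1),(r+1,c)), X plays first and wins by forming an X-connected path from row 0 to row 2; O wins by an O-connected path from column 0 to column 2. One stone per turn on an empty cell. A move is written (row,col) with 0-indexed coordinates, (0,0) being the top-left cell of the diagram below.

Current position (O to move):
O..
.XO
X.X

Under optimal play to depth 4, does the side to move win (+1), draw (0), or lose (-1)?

[O../.XO/X.X] O move#1: (0,1):-1/OO./.XO/X.X*, (0,2):-1/O.O/.XO/X.X, (1,0):-1/O../OXO/X.X, (2,1):-1/O../.XO/XOX
[OO./.XO/X.X] X move#2: (0,2):+1/OOX/.XO/X.X*, (1,0):-1/OO./XXO/X.X, (2,1):-1/OO./.XO/XXX
[OOX/.XO/X.X] end (terminal -1, O#3); searched O../.XO/X.X to 4

value(O../.XO/X.X, O) = -1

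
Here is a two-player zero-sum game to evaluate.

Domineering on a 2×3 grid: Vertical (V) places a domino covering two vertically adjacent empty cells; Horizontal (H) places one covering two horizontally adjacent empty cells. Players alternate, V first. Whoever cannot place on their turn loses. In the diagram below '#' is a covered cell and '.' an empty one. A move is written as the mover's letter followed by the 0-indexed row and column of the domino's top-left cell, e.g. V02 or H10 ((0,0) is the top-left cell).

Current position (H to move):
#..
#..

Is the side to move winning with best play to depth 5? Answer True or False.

H winning at [#../#..]: True

[#../#..] H move#1: H01:+1/###/#..*, H11:+1/#../###
[###/#..] end (terminal -1, V#2); searched #../#.. to 5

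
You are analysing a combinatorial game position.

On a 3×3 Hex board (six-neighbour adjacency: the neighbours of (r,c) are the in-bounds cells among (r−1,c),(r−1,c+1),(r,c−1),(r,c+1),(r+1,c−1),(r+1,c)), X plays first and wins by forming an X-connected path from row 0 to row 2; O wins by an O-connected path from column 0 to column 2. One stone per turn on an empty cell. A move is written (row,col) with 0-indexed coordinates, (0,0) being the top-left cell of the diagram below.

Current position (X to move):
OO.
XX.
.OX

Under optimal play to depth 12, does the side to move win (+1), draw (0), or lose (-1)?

value(OO./XX./.OX, X) = +1

[OO./XX./.OX] X move#1: (0,2):+1/OOX/XX./.OX*, (1,2):-1/OO./XXX/.OX, (2,0):-1/OO./XX./XOX
[OOX/XX./.OX] O move#2: (1,2):-1/OOX/XXO/.OX*, (2,0):-1/OOX/XX./OOX
[OOX/XXO/.OX] X move#3: (2,0):+1/OOX/XXO/XOX*
[OOX/XXO/XOX] end (terminal -1, O#4); searched OO./XX./.OX to 12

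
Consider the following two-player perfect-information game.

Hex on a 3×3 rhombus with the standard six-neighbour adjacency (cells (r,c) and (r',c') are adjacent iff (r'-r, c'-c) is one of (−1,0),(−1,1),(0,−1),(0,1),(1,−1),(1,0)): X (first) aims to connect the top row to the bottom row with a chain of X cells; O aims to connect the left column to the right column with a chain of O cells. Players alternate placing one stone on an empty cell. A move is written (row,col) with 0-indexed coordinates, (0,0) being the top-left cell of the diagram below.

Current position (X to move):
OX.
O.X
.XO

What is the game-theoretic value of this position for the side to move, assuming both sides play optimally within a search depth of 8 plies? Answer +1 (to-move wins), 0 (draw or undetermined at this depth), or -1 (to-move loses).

ply 1, X at OX./O.X/.XO | (0,2)=+1→OXX/O.X/.XO*; (1,1)=+1→OX./OXX/.XO; (2,0)=+1→OX./O.X/XXO
ply 2: OXX/O.X/.XO is terminal -1 (O); from OX./O.X/.XO depth 8

value(OX./O.X/.XO, X) = +1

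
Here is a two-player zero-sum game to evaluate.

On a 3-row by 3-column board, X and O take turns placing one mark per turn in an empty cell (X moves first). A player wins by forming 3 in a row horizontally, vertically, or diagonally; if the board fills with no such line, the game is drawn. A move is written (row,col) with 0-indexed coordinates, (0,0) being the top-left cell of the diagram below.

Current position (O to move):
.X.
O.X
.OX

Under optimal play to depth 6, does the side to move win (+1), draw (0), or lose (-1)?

p1 O@[.X./O.X/.OX]: (0,0)[OX./O.X/.OX]-1 (0,2)[.XO/O.X/.OX]+0* (1,1)[.X./OOX/.OX]-1 (2,0)[.X./O.X/OOX]-1
p2 X@[.XO/O.X/.OX]: (0,0)[XXO/O.X/.OX]+0* (1,1)[.XO/OXX/.OX]+0 (2,0)[.XO/O.X/XOX]+0
p3 O@[XXO/O.X/.OX]: (1,1)[XXO/OOX/.OX]+0* (2,0)[XXO/O.X/OOX]-1
p4 X@[XXO/OOX/.OX]: (2,0)[XXO/OOX/XOX]+0*
p5 O@[XXO/OOX/XOX] terminal +0; root [.X./O.X/.OX] d6

value(.X./O.X/.OX, O) = 0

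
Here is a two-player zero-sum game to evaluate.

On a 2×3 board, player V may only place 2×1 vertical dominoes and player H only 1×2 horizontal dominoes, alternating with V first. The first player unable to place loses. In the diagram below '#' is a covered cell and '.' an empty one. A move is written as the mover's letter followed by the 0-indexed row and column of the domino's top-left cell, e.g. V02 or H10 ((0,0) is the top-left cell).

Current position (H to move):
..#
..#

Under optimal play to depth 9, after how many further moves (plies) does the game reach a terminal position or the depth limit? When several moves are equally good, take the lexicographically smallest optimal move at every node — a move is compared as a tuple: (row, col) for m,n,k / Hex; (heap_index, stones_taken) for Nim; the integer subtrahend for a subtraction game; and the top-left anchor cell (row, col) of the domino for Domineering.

PV length from [..#/..#]: 1 ply

[..#/..#] H move#1: H00:+1/###/..#*, H10:+1/..#/###
[###/..#] end (terminal -1, V#2); searched ..#/..# to 9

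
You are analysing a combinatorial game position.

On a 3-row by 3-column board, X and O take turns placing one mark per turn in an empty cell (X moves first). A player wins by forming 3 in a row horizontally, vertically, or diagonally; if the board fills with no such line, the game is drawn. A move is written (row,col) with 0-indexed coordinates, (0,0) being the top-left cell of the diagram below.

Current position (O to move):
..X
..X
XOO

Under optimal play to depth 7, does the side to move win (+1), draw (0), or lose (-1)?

value(..X/..X/XOO, O) = +1

ply 1, O at ..X/..X/XOO | (0,0)=-1→O.X/..X/XOO; (0,1)=-1→.OX/..X/XOO; (1,0)=-1→..X/O.X/XOO; (1,1)=+1→..X/.OX/XOO*
ply 2, X at ..X/.OX/XOO | (0,0)=-1→X.X/.OX/XOO*; (0,1)=-1→.XX/.OX/XOO; (1,0)=-1→..X/XOX/XOO
ply 3, O at X.X/.OX/XOO | (0,1)=+1→XOX/.OX/XOO*; (1,0)=-1→X.X/OOX/XOO
ply 4: XOX/.OX/XOO is terminal -1 (X); from ..X/..X/XOO depth 7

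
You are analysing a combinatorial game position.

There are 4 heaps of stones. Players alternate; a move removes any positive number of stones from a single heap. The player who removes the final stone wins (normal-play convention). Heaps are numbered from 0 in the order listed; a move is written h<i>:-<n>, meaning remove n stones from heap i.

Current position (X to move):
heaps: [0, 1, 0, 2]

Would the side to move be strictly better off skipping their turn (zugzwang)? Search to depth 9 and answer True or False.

zugzwang((0,1,0,2), X) = False

[(0,1,0,2)] X move#1: h1:-1:-1/(0,0,0,2), h3:-1:+1/(0,1,0,1)*, h3:-2:-1/(0,1,0,0)
[(0,1,0,1)] O move#2: h1:-1:-1/(0,0,0,1)*, h3:-1:-1/(0,1,0,0)
[(0,0,0,1)] X move#3: h3:-1:+1/(0,0,0,0)*
[(0,0,0,0)] end (terminal -1, O#4); searched (0,1,0,2) to 9
if X skipped the turn, O would face:
~ [(0,1,0,2)] O move#1: h1:-1:-1/(0,0,0,2), h3:-1:+1/(0,1,0,1)*, h3:-2:-1/(0,1,0,0)
~ [(0,1,0,1)] X move#2: h1:-1:-1/(0,0,0,1)*, h3:-1:-1/(0,1,0,0)
~ [(0,0,0,1)] O move#3: h3:-1:+1/(0,0,0,0)*
~ [(0,0,0,0)] end (terminal -1, X#4); searched (0,1,0,2) to 9
compare (X): move=+1 vs pass=-1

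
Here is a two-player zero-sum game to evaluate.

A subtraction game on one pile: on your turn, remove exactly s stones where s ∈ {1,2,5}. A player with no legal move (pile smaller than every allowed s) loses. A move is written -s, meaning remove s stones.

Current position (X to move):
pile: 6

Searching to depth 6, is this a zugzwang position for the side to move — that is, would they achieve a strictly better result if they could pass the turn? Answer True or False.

[6] X move#1: -1:-1/5*, -2:-1/4, -5:-1/1
[5] O move#2: -1:-1/4, -2:+1/3*, -5:+1/0
[3] X move#3: -1:-1/2*, -2:-1/1
[2] O move#4: -1:-1/1, -2:+1/0*
[0] end (terminal -1, X#5); searched 6 to 6
suppose X passes — search the same position with O to move:
pass> [6] O move#1: -1:-1/5*, -2:-1/4, -5:-1/1
pass> [5] X move#2: -1:-1/4, -2:+1/3*, -5:+1/0
pass> [3] O move#3: -1:-1/2*, -2:-1/1
pass> [2] X move#4: -1:-1/1, -2:+1/0*
pass> [0] end (terminal -1, O#5); searched 6 to 6
for X: play -1, pass +1

zugzwang(6, X) = True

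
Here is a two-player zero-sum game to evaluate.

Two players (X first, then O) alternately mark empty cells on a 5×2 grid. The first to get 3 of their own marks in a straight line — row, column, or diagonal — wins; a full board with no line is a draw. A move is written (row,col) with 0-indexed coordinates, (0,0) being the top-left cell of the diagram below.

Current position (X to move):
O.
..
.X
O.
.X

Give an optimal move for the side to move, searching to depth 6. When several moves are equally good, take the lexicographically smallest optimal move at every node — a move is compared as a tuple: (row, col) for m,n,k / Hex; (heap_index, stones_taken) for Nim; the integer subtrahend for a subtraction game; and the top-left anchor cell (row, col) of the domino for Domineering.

X's best at [O./../.X/O./.X]: (0,1)

p1 X@[O./../.X/O./.X]: (0,1)[OX/../.X/O./.X]+1* (1,0)[O./X./.X/O./.X]+0 (1,1)[O./.X/.X/O./.X]+1 (2,0)[O./../XX/O./.X]+0 (3,1)[O./../.X/OX/.X]+1 (4,0)[O./../.X/O./XX]+0
p2 O@[OX/../.X/O./.X]: (1,0)[OX/O./.X/O./.X]-1* (1,1)[OX/.O/.X/O./.X]-1 (2,0)[OX/../OX/O./.X]-1 (3,1)[OX/../.X/OO/.X]-1 (4,0)[OX/../.X/O./OX]-1
p3 X@[OX/O./.X/O./.X]: (1,1)[OX/OX/.X/O./.X]+1* (2,0)[OX/O./XX/O./.X]+1 (3,1)[OX/O./.X/OX/.X]+1 (4,0)[OX/O./.X/O./XX]-1
p4 O@[OX/OX/.X/O./.X] terminal -1; root [O./../.X/O./.X] d6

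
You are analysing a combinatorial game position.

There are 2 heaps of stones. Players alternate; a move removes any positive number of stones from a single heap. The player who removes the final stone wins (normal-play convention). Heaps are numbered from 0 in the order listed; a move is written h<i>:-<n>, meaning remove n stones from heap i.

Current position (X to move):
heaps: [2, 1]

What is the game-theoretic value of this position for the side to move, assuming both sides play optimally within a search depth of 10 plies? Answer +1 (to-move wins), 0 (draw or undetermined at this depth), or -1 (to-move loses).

value((2,1), X) = +1

p1 X@[(2,1)]: h0:-1[(1,1)]+1* h0:-2[(0,1)]-1 h1:-1[(2,0)]-1
p2 O@[(1,1)]: h0:-1[(0,1)]-1* h1:-1[(1,0)]-1
p3 X@[(0,1)]: h1:-1[(0,0)]+1*
p4 O@[(0,0)] terminal -1; root [(2,1)] d10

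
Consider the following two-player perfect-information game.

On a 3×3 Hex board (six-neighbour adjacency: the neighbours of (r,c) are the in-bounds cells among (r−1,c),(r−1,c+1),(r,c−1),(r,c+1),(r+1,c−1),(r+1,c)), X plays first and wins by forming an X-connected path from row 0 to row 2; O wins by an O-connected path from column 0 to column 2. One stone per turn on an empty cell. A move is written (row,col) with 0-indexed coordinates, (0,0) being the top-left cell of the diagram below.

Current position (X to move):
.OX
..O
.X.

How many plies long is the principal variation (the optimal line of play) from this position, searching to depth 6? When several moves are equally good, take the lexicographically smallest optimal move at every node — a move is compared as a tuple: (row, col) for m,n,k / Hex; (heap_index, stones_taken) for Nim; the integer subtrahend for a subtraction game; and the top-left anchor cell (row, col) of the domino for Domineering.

p1 X@[.OX/..O/.X.]: (0,0)[XOX/..O/.X.]-1 (1,0)[.OX/X.O/.X.]-1 (1,1)[.OX/.XO/.X.]+1* (2,0)[.OX/..O/XX.]-1 (2,2)[.OX/..O/.XX]-1
p2 O@[.OX/.XO/.X.] terminal -1; root [.OX/..O/.X.] d6

PV length from [.OX/..O/.X.]: 1 ply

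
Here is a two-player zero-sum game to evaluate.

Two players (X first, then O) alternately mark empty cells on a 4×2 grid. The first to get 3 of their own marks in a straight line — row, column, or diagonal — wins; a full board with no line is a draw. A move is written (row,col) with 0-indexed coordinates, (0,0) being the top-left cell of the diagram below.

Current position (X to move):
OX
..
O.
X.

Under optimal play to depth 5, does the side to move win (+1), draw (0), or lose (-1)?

value(OX/../O./X., X) = 0

[OX/../O./X.] X move#1: (1,0):+0/OX/X./O./X.*, (1,1):-1/OX/.X/O./X., (2,1):-1/OX/../OX/X., (3,1):-1/OX/../O./XX
[OX/X./O./X.] O move#2: (1,1):+0/OX/XO/O./X.*, (2,1):+0/OX/X./OO/X., (3,1):+0/OX/X./O./XO
[OX/XO/O./X.] X move#3: (2,1):+0/OX/XO/OX/X.*, (3,1):+0/OX/XO/O./XX
[OX/XO/OX/X.] O move#4: (3,1):+0/OX/XO/OX/XO*
[OX/XO/OX/XO] end (terminal +0, X#5); searched OX/../O./X. to 5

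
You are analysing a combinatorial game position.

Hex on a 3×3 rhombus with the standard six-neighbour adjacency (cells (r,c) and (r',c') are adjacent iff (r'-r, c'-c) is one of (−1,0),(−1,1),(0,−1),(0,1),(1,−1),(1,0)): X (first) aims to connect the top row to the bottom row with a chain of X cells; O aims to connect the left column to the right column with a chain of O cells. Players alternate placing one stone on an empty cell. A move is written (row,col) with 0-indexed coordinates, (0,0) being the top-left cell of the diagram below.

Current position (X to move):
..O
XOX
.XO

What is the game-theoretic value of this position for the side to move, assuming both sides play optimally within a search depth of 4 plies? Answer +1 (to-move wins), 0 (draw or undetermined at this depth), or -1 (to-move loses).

value(..O/XOX/.XO, X) = +1

ply 1, X at ..O/XOX/.XO | (0,0)=-1→X.O/XOX/.XO; (0,1)=-1→.XO/XOX/.XO; (2,0)=+1→..O/XOX/XXO*
ply 2, O at ..O/XOX/XXO | (0,0)=-1→O.O/XOX/XXO*; (0,1)=-1→.OO/XOX/XXO
ply 3, X at O.O/XOX/XXO | (0,1)=+1→OXO/XOX/XXO*
ply 4: OXO/XOX/XXO is terminal -1 (O); from ..O/XOX/.XO depth 4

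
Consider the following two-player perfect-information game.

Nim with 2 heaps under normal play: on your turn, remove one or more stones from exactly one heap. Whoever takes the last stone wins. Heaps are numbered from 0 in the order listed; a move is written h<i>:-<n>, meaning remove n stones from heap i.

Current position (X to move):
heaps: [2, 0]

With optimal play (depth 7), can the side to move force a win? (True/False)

X winning at [(2,0)]: True

[(2,0)] X move#1: h0:-1:-1/(1,0), h0:-2:+1/(0,0)*
[(0,0)] end (terminal -1, O#2); searched (2,0) to 7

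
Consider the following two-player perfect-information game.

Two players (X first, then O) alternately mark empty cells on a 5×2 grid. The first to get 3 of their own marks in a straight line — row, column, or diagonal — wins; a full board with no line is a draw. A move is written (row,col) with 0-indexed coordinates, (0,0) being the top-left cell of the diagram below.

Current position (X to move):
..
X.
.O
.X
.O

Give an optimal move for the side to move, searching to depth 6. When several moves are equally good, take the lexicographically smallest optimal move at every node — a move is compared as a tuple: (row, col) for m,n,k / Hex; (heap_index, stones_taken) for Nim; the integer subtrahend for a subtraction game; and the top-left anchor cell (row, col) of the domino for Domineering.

ply 1, X at ../X./.O/.X/.O | (0,0)=+0→X./X./.O/.X/.O; (0,1)=+0→.X/X./.O/.X/.O; (1,1)=+0→../XX/.O/.X/.O; (2,0)=+1→../X./XO/.X/.O*; (3,0)=+0→../X./.O/XX/.O; (4,0)=+0→../X./.O/.X/XO
ply 2, O at ../X./XO/.X/.O | (0,0)=-1→O./X./XO/.X/.O*; (0,1)=-1→.O/X./XO/.X/.O; (1,1)=-1→../XO/XO/.X/.O; (3,0)=-1→../X./XO/OX/.O; (4,0)=-1→../X./XO/.X/OO
ply 3, X at O./X./XO/.X/.O | (0,1)=+0→OX/X./XO/.X/.O; (1,1)=+0→O./XX/XO/.X/.O; (3,0)=+1→O./X./XO/XX/.O*; (4,0)=+0→O./X./XO/.X/XO
ply 4: O./X./XO/XX/.O is terminal -1 (O); from ../X./.O/.X/.O depth 6

X's best at [../X./.O/.X/.O]: (2,0)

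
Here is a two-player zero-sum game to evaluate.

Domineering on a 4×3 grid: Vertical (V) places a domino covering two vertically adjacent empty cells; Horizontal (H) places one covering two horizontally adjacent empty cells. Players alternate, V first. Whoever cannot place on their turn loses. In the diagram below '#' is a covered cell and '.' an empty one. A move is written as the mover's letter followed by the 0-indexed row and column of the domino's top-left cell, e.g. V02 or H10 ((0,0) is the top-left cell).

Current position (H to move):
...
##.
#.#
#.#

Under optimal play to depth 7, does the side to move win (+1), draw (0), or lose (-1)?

value(.../##./#.#/#.#, H) = -1

[.../##./#.#/#.#] H move#1: H00:-1/##./##./#.#/#.#*, H01:-1/.##/##./#.#/#.#
[##./##./#.#/#.#] V move#2: V02:+1/###/###/#.#/#.#*, V21:+1/##./##./###/###
[###/###/#.#/#.#] end (terminal -1, H#3); searched .../##./#.#/#.# to 7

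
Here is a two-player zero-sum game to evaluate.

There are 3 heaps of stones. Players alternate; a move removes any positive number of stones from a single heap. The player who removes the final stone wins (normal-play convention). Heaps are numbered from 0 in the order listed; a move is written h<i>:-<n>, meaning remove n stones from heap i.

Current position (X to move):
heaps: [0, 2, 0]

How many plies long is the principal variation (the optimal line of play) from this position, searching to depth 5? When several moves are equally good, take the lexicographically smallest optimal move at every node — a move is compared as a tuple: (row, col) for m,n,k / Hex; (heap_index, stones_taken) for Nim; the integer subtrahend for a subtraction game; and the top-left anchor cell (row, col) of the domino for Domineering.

ply 1, X at (0,2,0) | h1:-1=-1→(0,1,0); h1:-2=+1→(0,0,0)*
ply 2: (0,0,0) is terminal -1 (O); from (0,2,0) depth 5

PV length from [(0,2,0)]: 1 ply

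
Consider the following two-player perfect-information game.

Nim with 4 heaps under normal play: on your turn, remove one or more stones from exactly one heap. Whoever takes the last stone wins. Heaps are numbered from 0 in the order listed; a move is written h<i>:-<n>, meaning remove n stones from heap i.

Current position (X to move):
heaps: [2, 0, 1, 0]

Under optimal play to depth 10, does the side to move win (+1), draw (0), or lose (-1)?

p1 X@[(2,0,1,0)]: h0:-1[(1,0,1,0)]+1* h0:-2[(0,0,1,0)]-1 h2:-1[(2,0,0,0)]-1
p2 O@[(1,0,1,0)]: h0:-1[(0,0,1,0)]-1* h2:-1[(1,0,0,0)]-1
p3 X@[(0,0,1,0)]: h2:-1[(0,0,0,0)]+1*
p4 O@[(0,0,0,0)] terminal -1; root [(2,0,1,0)] d10

value((2,0,1,0), X) = +1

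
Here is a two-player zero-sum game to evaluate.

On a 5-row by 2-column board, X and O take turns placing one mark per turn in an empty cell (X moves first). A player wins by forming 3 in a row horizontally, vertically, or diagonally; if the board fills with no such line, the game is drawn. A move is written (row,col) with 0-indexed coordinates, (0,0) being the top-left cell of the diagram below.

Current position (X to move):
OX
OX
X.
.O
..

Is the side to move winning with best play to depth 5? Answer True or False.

X winning at [OX/OX/X./.O/..]: True

ply 1, X at OX/OX/X./.O/.. | (2,1)=+1→OX/OX/XX/.O/..*; (3,0)=+1→OX/OX/X./XO/..; (4,0)=+1→OX/OX/X./.O/X.; (4,1)=+0→OX/OX/X./.O/.X
ply 2: OX/OX/XX/.O/.. is terminal -1 (O); from OX/OX/X./.O/.. depth 5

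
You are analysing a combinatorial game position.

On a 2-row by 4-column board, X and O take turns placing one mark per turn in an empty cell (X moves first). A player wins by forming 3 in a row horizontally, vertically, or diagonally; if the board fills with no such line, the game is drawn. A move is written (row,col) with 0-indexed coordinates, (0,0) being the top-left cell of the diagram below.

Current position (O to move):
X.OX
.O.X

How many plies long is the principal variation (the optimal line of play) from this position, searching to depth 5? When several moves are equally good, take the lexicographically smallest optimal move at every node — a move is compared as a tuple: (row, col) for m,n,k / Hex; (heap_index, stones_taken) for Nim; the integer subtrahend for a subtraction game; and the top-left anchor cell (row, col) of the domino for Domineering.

PV length from [X.OX/.O.X]: 3 plies

[X.OX/.O.X] O move#1: (0,1):+0/XOOX/.O.X*, (1,0):+0/X.OX/OO.X, (1,2):+0/X.OX/.OOX
[XOOX/.O.X] X move#2: (1,0):+0/XOOX/XO.X*, (1,2):+0/XOOX/.OXX
[XOOX/XO.X] O move#3: (1,2):+0/XOOX/XOOX*
[XOOX/XOOX] end (terminal +0, X#4); searched X.OX/.O.X to 5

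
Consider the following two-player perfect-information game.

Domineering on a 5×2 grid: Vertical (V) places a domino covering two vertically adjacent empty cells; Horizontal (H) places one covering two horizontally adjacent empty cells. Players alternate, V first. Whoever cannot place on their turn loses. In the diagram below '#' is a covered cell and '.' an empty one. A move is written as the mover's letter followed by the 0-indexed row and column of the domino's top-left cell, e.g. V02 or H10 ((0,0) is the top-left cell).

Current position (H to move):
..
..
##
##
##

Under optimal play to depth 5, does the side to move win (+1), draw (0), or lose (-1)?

[../../##/##/##] H move#1: H00:+1/##/../##/##/##*, H10:+1/../##/##/##/##
[##/../##/##/##] end (terminal -1, V#2); searched ../../##/##/## to 5

value(../../##/##/##, H) = +1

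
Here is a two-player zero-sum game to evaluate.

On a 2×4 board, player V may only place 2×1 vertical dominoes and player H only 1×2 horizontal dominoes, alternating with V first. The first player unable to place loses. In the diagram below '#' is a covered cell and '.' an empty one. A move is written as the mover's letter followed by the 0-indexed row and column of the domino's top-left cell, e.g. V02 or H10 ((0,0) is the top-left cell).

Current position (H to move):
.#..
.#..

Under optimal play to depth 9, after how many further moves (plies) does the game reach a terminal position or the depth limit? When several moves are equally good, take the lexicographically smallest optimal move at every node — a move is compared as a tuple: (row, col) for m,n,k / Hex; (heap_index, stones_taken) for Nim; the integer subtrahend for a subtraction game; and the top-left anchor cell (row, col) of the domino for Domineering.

PV length from [.#../.#..]: 3 plies

p1 H@[.#../.#..]: H02[.###/.#..]+1* H12[.#../.###]+1
p2 V@[.###/.#..]: V00[####/##..]-1*
p3 H@[####/##..]: H12[####/####]+1*
p4 V@[####/####] terminal -1; root [.#../.#..] d9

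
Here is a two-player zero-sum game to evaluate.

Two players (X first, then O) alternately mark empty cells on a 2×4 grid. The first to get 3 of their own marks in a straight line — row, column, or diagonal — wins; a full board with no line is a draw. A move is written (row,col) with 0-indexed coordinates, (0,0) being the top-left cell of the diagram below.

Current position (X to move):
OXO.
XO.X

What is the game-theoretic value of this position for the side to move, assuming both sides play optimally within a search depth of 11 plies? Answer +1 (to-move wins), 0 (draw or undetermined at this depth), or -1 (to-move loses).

[OXO./XO.X] X move#1: (0,3):+0/OXOX/XO.X*, (1,2):+0/OXO./XOXX
[OXOX/XO.X] O move#2: (1,2):+0/OXOX/XOOX*
[OXOX/XOOX] end (terminal +0, X#3); searched OXO./XO.X to 11

value(OXO./XO.X, X) = 0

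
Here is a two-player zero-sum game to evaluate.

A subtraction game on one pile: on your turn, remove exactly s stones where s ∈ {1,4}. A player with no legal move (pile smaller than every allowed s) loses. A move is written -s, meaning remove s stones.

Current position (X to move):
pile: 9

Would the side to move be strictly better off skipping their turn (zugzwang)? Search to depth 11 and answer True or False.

ply 1, X at 9 | -1=-1→8; -4=+1→5*
ply 2, O at 5 | -1=-1→4*; -4=-1→1
ply 3, X at 4 | -1=-1→3; -4=+1→0*
ply 4: 0 is terminal -1 (O); from 9 depth 11
if X skipped the turn, O would face:
~ ply 1, O at 9 | -1=-1→8; -4=+1→5*
~ ply 2, X at 5 | -1=-1→4*; -4=-1→1
~ ply 3, O at 4 | -1=-1→3; -4=+1→0*
~ ply 4: 0 is terminal -1 (X); from 9 depth 11
compare (X): move=+1 vs pass=-1

zugzwang(9, X) = False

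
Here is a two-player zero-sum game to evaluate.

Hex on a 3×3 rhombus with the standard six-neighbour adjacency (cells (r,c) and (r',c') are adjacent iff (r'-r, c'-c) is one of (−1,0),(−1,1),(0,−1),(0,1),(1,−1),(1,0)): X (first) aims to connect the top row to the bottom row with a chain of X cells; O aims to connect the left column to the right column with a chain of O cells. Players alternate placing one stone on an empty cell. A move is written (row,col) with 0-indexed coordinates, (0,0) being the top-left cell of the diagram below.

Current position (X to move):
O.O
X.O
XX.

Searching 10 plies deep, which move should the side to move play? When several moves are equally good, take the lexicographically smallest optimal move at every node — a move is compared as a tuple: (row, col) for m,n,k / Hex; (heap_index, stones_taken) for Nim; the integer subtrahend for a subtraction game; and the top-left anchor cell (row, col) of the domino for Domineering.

X's best at [O.O/X.O/XX.]: (0,1)

[O.O/X.O/XX.] X move#1: (0,1):+1/OXO/X.O/XX.*, (1,1):-1/O.O/XXO/XX., (2,2):-1/O.O/X.O/XXX
[OXO/X.O/XX.] end (terminal -1, O#2); searched O.O/X.O/XX. to 10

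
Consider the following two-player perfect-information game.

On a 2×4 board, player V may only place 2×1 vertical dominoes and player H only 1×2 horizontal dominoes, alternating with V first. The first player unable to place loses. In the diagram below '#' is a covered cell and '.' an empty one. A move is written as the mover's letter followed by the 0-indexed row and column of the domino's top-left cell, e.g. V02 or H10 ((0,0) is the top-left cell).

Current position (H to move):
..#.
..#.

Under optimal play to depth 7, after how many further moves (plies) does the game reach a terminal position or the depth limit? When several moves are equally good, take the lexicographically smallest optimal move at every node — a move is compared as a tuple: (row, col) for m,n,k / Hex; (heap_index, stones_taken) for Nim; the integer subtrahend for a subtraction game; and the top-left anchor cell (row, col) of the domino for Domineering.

p1 H@[..#./..#.]: H00[###./..#.]+1* H10[..#./###.]+1
p2 V@[###./..#.]: V03[####/..##]-1*
p3 H@[####/..##]: H10[####/####]+1*
p4 V@[####/####] terminal -1; root [..#./..#.] d7

PV length from [..#./..#.]: 3 plies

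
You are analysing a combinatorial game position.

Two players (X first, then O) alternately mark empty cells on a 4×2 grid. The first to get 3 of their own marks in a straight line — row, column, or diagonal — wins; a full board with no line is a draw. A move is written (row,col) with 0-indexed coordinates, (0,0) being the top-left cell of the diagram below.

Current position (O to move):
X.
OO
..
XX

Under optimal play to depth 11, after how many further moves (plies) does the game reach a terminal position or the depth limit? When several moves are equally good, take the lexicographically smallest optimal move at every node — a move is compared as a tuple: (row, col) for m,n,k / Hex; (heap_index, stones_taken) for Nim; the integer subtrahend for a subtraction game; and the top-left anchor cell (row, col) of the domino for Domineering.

[X./OO/../XX] O move#1: (0,1):+0/XO/OO/../XX*, (2,0):+0/X./OO/O./XX, (2,1):+0/X./OO/.O/XX
[XO/OO/../XX] X move#2: (2,0):-1/XO/OO/X./XX, (2,1):+0/XO/OO/.X/XX*
[XO/OO/.X/XX] O move#3: (2,0):+0/XO/OO/OX/XX*
[XO/OO/OX/XX] end (terminal +0, X#4); searched X./OO/../XX to 11

PV length from [X./OO/../XX]: 3 plies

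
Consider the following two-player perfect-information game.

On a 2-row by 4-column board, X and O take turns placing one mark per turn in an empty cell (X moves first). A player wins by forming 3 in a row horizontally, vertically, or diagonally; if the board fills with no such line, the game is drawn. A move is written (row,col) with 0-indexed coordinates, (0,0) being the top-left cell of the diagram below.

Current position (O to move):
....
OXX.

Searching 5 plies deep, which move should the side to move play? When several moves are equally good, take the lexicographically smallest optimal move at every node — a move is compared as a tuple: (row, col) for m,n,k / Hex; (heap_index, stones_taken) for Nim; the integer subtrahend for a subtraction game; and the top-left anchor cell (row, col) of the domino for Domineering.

O's best at [..../OXX.]: (1,3)

ply 1, O at ..../OXX. | (0,0)=-1→O.../OXX.; (0,1)=-1→.O../OXX.; (0,2)=-1→..O./OXX.; (0,3)=-1→...O/OXX.; (1,3)=+0→..../OXXO*
ply 2, X at ..../OXXO | (0,0)=+0→X.../OXXO*; (0,1)=+0→.X../OXXO; (0,2)=+0→..X./OXXO; (0,3)=+0→...X/OXXO
ply 3, O at X.../OXXO | (0,1)=+0→XO../OXXO*; (0,2)=+0→X.O./OXXO; (0,3)=+0→X..O/OXXO
ply 4, X at XO../OXXO | (0,2)=+0→XOX./OXXO*; (0,3)=+0→XO.X/OXXO
ply 5, O at XOX./OXXO | (0,3)=+0→XOXO/OXXO*
ply 6: XOXO/OXXO is terminal +0 (X); from ..../OXX. depth 5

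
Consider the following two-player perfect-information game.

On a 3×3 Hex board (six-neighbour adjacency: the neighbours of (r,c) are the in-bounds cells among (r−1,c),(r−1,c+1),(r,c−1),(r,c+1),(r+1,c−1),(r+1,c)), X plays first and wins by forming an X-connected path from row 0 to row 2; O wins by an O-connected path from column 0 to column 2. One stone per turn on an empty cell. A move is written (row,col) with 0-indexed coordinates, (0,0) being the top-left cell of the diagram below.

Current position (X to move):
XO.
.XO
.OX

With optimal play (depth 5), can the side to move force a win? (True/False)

X winning at [XO./.XO/.OX]: True

ply 1, X at XO./.XO/.OX | (0,2)=-1→XOX/.XO/.OX; (1,0)=-1→XO./XXO/.OX; (2,0)=+1→XO./.XO/XOX*
ply 2, O at XO./.XO/XOX | (0,2)=-1→XOO/.XO/XOX*; (1,0)=-1→XO./OXO/XOX
ply 3, X at XOO/.XO/XOX | (1,0)=+1→XOO/XXO/XOX*
ply 4: XOO/XXO/XOX is terminal -1 (O); from XO./.XO/.OX depth 5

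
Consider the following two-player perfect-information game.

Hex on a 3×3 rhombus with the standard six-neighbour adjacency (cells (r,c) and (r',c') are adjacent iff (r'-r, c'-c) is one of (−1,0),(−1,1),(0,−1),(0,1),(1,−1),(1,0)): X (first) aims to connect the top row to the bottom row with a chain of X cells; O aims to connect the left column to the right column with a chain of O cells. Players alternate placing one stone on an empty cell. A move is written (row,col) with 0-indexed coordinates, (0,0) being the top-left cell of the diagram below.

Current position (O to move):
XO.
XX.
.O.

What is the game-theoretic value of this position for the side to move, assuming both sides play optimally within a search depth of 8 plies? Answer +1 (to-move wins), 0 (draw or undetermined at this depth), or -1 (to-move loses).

p1 O@[XO./XX./.O.]: (0,2)[XOO/XX./.O.]-1 (1,2)[XO./XXO/.O.]-1 (2,0)[XO./XX./OO.]+1* (2,2)[XO./XX./.OO]-1
p2 X@[XO./XX./OO.]: (0,2)[XOX/XX./OO.]-1* (1,2)[XO./XXX/OO.]-1 (2,2)[XO./XX./OOX]-1
p3 O@[XOX/XX./OO.]: (1,2)[XOX/XXO/OO.]+1* (2,2)[XOX/XX./OOO]+1
p4 X@[XOX/XXO/OO.] terminal -1; root [XO./XX./.O.] d8

value(XO./XX./.O., O) = +1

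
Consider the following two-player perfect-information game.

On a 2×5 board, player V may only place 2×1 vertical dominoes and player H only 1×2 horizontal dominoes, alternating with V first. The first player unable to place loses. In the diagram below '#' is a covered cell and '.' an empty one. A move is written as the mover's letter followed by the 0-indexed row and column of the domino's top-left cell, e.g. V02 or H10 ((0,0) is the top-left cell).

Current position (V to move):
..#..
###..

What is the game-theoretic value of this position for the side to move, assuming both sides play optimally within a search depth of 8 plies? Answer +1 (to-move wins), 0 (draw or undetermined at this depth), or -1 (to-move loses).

value(..#../###.., V) = +1

ply 1, V at ..#../###.. | V03=+1→..##./####.*; V04=+1→..#.#/###.#
ply 2, H at ..##./####. | H00=-1→####./####.*
ply 3, V at ####./####. | V04=+1→#####/#####*
ply 4: #####/##### is terminal -1 (H); from ..#../###.. depth 8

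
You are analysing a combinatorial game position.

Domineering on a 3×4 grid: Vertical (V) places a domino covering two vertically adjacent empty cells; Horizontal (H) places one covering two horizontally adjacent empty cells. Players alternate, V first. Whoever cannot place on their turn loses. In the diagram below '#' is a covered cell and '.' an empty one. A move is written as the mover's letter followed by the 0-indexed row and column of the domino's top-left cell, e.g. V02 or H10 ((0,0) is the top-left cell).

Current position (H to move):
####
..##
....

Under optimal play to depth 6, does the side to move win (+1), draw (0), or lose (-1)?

value(####/..##/...., H) = +1

ply 1, H at ####/..##/.... | H10=+1→####/####/....*; H20=+1→####/..##/##..; H21=-1→####/..##/.##.; H22=-1→####/..##/..##
ply 2: ####/####/.... is terminal -1 (V); from ####/..##/.... depth 6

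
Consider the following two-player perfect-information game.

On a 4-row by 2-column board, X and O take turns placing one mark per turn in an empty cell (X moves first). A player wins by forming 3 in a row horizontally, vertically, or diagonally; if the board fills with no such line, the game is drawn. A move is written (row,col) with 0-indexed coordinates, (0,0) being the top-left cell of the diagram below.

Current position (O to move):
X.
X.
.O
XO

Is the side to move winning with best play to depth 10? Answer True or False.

ply 1, O at X./X./.O/XO | (0,1)=-1→XO/X./.O/XO; (1,1)=+1→X./XO/.O/XO*; (2,0)=+0→X./X./OO/XO
ply 2: X./XO/.O/XO is terminal -1 (X); from X./X./.O/XO depth 10

O winning at [X./X./.O/XO]: True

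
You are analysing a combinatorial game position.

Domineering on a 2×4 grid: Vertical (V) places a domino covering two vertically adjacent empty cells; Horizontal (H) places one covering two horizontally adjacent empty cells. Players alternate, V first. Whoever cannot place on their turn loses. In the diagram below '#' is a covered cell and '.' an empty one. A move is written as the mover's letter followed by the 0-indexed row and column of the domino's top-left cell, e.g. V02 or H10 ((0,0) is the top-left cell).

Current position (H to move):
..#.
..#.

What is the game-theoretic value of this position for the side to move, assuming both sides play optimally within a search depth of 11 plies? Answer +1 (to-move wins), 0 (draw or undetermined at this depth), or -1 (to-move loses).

[..#./..#.] H move#1: H00:+1/###./..#.*, H10:+1/..#./###.
[###./..#.] V move#2: V03:-1/####/..##*
[####/..##] H move#3: H10:+1/####/####*
[####/####] end (terminal -1, V#4); searched ..#./..#. to 11

value(..#./..#., H) = +1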